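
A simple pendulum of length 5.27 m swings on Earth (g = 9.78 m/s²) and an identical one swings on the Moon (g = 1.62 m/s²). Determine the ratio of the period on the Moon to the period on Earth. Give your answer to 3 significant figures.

T ∝ 1/√g, so T₂/T₁ = √(g₁/g₂) = √(9.78/1.62) = 2.46.

2.46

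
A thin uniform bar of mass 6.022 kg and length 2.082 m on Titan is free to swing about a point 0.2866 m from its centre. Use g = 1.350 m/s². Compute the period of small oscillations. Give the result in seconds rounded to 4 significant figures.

6.726 s

For a physical pendulum T = 2π√(I/(mgd)), with d = 0.28660 m from pivot to centre of mass.
I_cm = mL²/12 = 6.022 × 2.082²/12 = 2.1753 kg·m²; I = I_cm + md² = 2.1753 + 6.022 × 0.28660² = 2.6700 kg·m².
T = 2π√(2.6700/(6.022 × 1.350 × 0.28660)) = 6.726 s.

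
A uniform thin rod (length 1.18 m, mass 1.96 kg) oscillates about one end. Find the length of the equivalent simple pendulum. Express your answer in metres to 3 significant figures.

The equivalent simple-pendulum length is L_eq = I/(md), where I is about the pivot and d = 0.5900 m.
I_cm = (1/12)mL² = 0.2274 kg·m², so I = I_cm + md² = 0.2274 + 0.6823 = 0.9097 kg·m².
L_eq = 0.9097/(1.96 × 0.5900) = 0.787 m.

0.787 m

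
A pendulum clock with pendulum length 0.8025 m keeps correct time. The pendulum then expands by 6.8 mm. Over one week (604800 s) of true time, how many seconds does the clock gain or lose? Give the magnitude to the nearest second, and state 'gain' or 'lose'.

lose 2546 s

T ∝ √L, so T'/T = √(0.80930/0.8025) = 1.00423.
In 604800 s of true time the clock registers 604800/1.00423 = 602253.8 s, so it loses 2546 s.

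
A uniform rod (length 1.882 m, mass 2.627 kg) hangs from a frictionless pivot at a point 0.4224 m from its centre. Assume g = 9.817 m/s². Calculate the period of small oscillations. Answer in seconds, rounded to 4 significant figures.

2.123 s

For a physical pendulum T = 2π√(I/(mgd)), with d = 0.42240 m from pivot to centre of mass.
I_cm = mL²/12 = 2.627 × 1.882²/12 = 0.77539 kg·m²; I = I_cm + md² = 0.77539 + 2.627 × 0.42240² = 1.2441 kg·m².
T = 2π√(1.2441/(2.627 × 9.817 × 0.42240)) = 2.123 s.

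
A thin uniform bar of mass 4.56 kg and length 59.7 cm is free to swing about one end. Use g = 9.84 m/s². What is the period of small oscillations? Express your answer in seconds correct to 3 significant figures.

For a physical pendulum T = 2π√(I/(mgd)), with d = 0.2985 m from pivot to centre of mass.
I_cm = mL²/12 = 4.56 × 0.597²/12 = 0.1354 kg·m²; I = I_cm + md² = 0.1354 + 4.56 × 0.2985² = 0.5417 kg·m².
T = 2π√(0.5417/(4.56 × 9.84 × 0.2985)) = 1.26 s.

1.26 s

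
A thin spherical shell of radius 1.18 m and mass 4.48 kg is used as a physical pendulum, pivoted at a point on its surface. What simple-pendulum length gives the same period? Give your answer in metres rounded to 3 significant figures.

1.97 m

The equivalent simple-pendulum length is L_eq = I/(md), where I is about the pivot and d = 1.180 m.
I_cm = (2/3)mR² = 4.159 kg·m², so I = I_cm + md² = 4.159 + 6.238 = 10.40 kg·m².
L_eq = 10.40/(4.48 × 1.180) = 1.97 m.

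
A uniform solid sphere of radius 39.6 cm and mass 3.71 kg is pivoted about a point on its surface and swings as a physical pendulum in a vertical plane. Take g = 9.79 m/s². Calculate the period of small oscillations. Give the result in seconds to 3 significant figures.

I_cm = (2/5)mr² = 0.2327 kg·m². The pivot is at distance d = 0.396 m from the centre of mass.
By the parallel-axis theorem, I = I_cm + md² = 0.2327 + 0.5818 = 0.8145 kg·m².
T = 2π√(I/(mgd)) = 2π√(0.8145/(3.71 × 9.79 × 0.396)) = 1.50 s.

1.50 s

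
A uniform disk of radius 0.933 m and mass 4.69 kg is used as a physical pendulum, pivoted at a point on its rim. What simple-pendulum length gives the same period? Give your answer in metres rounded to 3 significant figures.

1.40 m

The equivalent simple-pendulum length is L_eq = I/(md), where I is about the pivot and d = 0.9330 m.
I_cm = ½mR² = 2.041 kg·m², so I = I_cm + md² = 2.041 + 4.083 = 6.124 kg·m².
L_eq = 6.124/(4.69 × 0.9330) = 1.40 m.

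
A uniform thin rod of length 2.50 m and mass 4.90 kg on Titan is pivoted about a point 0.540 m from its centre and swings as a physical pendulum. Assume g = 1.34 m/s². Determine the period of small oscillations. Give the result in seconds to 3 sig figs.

6.66 s

For a physical pendulum T = 2π√(I/(mgd)), with d = 0.5400 m from pivot to centre of mass.
I_cm = mL²/12 = 4.90 × 2.50²/12 = 2.552 kg·m²; I = I_cm + md² = 2.552 + 4.90 × 0.5400² = 3.981 kg·m².
T = 2π√(3.981/(4.90 × 1.34 × 0.5400)) = 6.66 s.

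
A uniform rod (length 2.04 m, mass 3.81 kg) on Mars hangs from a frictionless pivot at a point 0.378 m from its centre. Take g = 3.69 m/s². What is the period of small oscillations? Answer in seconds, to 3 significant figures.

For a physical pendulum T = 2π√(I/(mgd)), with d = 0.3780 m from pivot to centre of mass.
I_cm = mL²/12 = 3.81 × 2.04²/12 = 1.321 kg·m²; I = I_cm + md² = 1.321 + 3.81 × 0.3780² = 1.866 kg·m².
T = 2π√(1.866/(3.81 × 3.69 × 0.3780)) = 3.72 s.

3.72 s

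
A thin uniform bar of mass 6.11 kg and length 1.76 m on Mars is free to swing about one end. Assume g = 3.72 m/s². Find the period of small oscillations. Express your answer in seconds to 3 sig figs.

3.53 s

For a physical pendulum T = 2π√(I/(mgd)), with d = 0.8800 m from pivot to centre of mass.
I_cm = mL²/12 = 6.11 × 1.76²/12 = 1.577 kg·m²; I = I_cm + md² = 1.577 + 6.11 × 0.8800² = 6.309 kg·m².
T = 2π√(6.309/(6.11 × 3.72 × 0.8800)) = 3.53 s.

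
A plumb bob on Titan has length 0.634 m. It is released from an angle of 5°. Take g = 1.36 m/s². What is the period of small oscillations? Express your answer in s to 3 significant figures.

4.29 s

T = 2π√(L/g) = 2π√(0.634/1.36) = 2π × 0.6828 = 4.29 s.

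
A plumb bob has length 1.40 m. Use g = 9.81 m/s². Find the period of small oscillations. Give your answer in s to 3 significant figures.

2.37 s

T = 2π√(L/g) = 2π√(1.40/9.81) = 2π × 0.3778 = 2.37 s.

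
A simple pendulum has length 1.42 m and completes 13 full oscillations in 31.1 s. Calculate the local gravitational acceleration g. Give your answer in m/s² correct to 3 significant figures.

9.80 m/s²

T = 31.1/13 = 2.392 s.
From T = 2π√(L/g), g = 4π²L/T² = 4π² × 1.42/2.392² = 9.80 m/s².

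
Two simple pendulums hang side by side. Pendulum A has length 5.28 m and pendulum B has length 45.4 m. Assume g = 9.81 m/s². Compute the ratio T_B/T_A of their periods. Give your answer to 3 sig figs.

T ∝ √L, so T_B/T_A = √(L_B/L_A) = √(45.4/5.28) = 2.93.

2.93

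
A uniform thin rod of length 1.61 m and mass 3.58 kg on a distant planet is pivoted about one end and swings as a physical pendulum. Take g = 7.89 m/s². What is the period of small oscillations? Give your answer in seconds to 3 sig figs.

For a physical pendulum T = 2π√(I/(mgd)), with d = 0.8050 m from pivot to centre of mass.
I_cm = mL²/12 = 3.58 × 1.61²/12 = 0.7733 kg·m²; I = I_cm + md² = 0.7733 + 3.58 × 0.8050² = 3.093 kg·m².
T = 2π√(3.093/(3.58 × 7.89 × 0.8050)) = 2.32 s.

2.32 s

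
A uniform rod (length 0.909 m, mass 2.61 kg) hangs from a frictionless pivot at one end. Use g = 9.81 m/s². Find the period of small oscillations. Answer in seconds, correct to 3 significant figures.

For a physical pendulum T = 2π√(I/(mgd)), with d = 0.4545 m from pivot to centre of mass.
I_cm = mL²/12 = 2.61 × 0.909²/12 = 0.1797 kg·m²; I = I_cm + md² = 0.1797 + 2.61 × 0.4545² = 0.7189 kg·m².
T = 2π√(0.7189/(2.61 × 9.81 × 0.4545)) = 1.56 s.

1.56 s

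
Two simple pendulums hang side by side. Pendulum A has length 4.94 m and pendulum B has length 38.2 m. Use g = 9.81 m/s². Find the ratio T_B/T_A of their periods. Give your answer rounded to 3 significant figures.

2.78

T ∝ √L, so T_B/T_A = √(L_B/L_A) = √(38.2/4.94) = 2.78.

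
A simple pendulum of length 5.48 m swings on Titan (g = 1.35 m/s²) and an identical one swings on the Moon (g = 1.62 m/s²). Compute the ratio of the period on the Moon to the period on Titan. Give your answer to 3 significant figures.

0.913

T ∝ 1/√g, so T₂/T₁ = √(g₁/g₂) = √(1.35/1.62) = 0.913.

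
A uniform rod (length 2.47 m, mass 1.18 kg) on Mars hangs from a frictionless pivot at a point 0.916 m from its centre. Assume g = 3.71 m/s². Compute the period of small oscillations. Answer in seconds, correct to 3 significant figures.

3.96 s

For a physical pendulum T = 2π√(I/(mgd)), with d = 0.9160 m from pivot to centre of mass.
I_cm = mL²/12 = 1.18 × 2.47²/12 = 0.5999 kg·m²; I = I_cm + md² = 0.5999 + 1.18 × 0.9160² = 1.590 kg·m².
T = 2π√(1.590/(1.18 × 3.71 × 0.9160)) = 3.96 s.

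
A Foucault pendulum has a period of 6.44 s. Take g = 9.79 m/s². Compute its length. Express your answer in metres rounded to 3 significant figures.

From T = 2π√(L/g), L = gT²/(4π²) = 9.79 × 6.440²/(4π²) = 10.3 m.

10.3 m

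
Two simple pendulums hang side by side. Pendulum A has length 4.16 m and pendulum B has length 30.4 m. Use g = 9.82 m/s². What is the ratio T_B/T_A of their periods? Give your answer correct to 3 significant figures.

2.70

T ∝ √L, so T_B/T_A = √(L_B/L_A) = √(30.4/4.16) = 2.70.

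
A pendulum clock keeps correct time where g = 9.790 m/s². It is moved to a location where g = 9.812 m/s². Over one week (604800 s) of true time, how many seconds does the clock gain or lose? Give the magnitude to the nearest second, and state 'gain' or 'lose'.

The clock's period scales as T ∝ 1/√g, so T'/T = √(9.790/9.812) = 0.998878.
In 604800 s of true time the clock registers 604800/0.998878 = 605479.2 s, so it gains 679 s.

gain 679 s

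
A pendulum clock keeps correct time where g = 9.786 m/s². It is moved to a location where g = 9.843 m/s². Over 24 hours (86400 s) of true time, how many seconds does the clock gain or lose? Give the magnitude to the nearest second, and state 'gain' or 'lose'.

gain 251 s

The clock's period scales as T ∝ 1/√g, so T'/T = √(9.786/9.843) = 0.997100.
In 86400 s of true time the clock registers 86400/0.997100 = 86651.3 s, so it gains 251 s.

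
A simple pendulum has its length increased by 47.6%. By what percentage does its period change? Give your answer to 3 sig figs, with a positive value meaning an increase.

21.5%

T ∝ √L, so T'/T = √(1.476) = 1.215.
Percentage change in T = (1.215 − 1) × 100% = 21.5%.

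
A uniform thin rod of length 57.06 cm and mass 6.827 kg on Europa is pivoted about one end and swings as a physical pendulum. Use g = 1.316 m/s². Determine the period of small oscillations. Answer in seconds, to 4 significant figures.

3.378 s

For a physical pendulum T = 2π√(I/(mgd)), with d = 0.28530 m from pivot to centre of mass.
I_cm = mL²/12 = 6.827 × 0.5706²/12 = 0.18523 kg·m²; I = I_cm + md² = 0.18523 + 6.827 × 0.28530² = 0.74092 kg·m².
T = 2π√(0.74092/(6.827 × 1.316 × 0.28530)) = 3.378 s.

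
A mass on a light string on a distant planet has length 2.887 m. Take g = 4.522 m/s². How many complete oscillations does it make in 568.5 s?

T = 2π√(L/g) = 2π√(2.887/4.522) = 5.0204 s.
Number of complete oscillations = ⌊568.5/5.0204⌋ = ⌊113.24⌋ = 113.

113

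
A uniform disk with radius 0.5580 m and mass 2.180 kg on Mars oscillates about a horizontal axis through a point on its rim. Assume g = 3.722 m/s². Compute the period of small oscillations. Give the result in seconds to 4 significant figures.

I_cm = ½mr² = 0.33939 kg·m². The pivot is at distance d = 0.5580 m from the centre of mass.
By the parallel-axis theorem, I = I_cm + md² = 0.33939 + 0.67877 = 1.0182 kg·m².
T = 2π√(I/(mgd)) = 2π√(1.0182/(2.180 × 3.722 × 0.5580)) = 2.980 s.

2.980 s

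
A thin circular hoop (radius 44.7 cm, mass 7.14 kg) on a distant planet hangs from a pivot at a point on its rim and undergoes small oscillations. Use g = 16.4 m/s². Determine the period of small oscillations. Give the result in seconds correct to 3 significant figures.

I_cm = mr² = 1.427 kg·m². The pivot is at distance d = 0.447 m from the centre of mass.
By the parallel-axis theorem, I = I_cm + md² = 1.427 + 1.427 = 2.853 kg·m².
T = 2π√(I/(mgd)) = 2π√(2.853/(7.14 × 16.4 × 0.447)) = 1.47 s.

1.47 s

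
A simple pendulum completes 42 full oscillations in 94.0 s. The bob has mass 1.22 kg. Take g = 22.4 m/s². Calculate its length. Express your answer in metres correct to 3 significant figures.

2.84 m

T = 94.0/42 = 2.238 s.
From T = 2π√(L/g), L = gT²/(4π²) = 22.4 × 2.238²/(4π²) = 2.84 m.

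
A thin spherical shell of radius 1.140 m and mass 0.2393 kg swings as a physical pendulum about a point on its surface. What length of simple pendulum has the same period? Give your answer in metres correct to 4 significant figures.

1.900 m

The equivalent simple-pendulum length is L_eq = I/(md), where I is about the pivot and d = 1.1400 m.
I_cm = (2/3)mR² = 0.20733 kg·m², so I = I_cm + md² = 0.20733 + 0.31099 = 0.51832 kg·m².
L_eq = 0.51832/(0.2393 × 1.1400) = 1.900 m.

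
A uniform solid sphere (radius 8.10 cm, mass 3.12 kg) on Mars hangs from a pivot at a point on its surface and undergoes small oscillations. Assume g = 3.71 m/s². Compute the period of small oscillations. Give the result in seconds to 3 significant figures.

I_cm = (2/5)mr² = 0.008188 kg·m². The pivot is at distance d = 0.0810 m from the centre of mass.
By the parallel-axis theorem, I = I_cm + md² = 0.008188 + 0.02047 = 0.02866 kg·m².
T = 2π√(I/(mgd)) = 2π√(0.02866/(3.12 × 3.71 × 0.0810)) = 1.10 s.

1.10 s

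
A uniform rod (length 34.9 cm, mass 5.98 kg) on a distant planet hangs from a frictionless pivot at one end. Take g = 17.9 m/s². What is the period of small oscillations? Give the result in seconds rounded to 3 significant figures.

0.716 s

For a physical pendulum T = 2π√(I/(mgd)), with d = 0.1745 m from pivot to centre of mass.
I_cm = mL²/12 = 5.98 × 0.349²/12 = 0.06070 kg·m²; I = I_cm + md² = 0.06070 + 5.98 × 0.1745² = 0.2428 kg·m².
T = 2π√(0.2428/(5.98 × 17.9 × 0.1745)) = 0.716 s.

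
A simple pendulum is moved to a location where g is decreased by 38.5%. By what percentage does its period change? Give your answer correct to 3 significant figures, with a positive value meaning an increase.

27.5%

T ∝ 1/√g, so T'/T = 1/√(0.6150) = 1.275.
Percentage change in T = (1.275 − 1) × 100% = 27.5%.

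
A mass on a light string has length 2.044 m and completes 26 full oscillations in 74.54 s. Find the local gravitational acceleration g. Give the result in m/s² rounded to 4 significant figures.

T = 74.54/26 = 2.8669 s.
From T = 2π√(L/g), g = 4π²L/T² = 4π² × 2.044/2.8669² = 9.818 m/s².

9.818 m/s²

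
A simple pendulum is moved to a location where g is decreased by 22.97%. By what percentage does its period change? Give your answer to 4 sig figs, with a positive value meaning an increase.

T ∝ 1/√g, so T'/T = 1/√(0.77030) = 1.1394.
Percentage change in T = (1.1394 − 1) × 100% = 13.94%.

13.94%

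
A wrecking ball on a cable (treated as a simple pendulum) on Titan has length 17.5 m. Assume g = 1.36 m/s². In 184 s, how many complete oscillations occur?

8

T = 2π√(L/g) = 2π√(17.5/1.36) = 22.54 s.
Number of complete oscillations = ⌊184/22.54⌋ = ⌊8.164⌋ = 8.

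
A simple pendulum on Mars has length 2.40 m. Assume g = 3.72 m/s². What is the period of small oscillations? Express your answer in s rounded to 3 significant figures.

T = 2π√(L/g) = 2π√(2.40/3.72) = 2π × 0.8032 = 5.05 s.

5.05 s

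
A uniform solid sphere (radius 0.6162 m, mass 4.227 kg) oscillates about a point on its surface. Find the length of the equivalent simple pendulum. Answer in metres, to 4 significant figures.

0.8627 m

The equivalent simple-pendulum length is L_eq = I/(md), where I is about the pivot and d = 0.61620 m.
I_cm = (2/5)mR² = 0.64200 kg·m², so I = I_cm + md² = 0.64200 + 1.6050 = 2.2470 kg·m².
L_eq = 2.2470/(4.227 × 0.61620) = 0.8627 m.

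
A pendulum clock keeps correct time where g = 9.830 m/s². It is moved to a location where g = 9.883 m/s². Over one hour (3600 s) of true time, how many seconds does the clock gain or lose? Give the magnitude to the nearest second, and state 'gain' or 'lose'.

The clock's period scales as T ∝ 1/√g, so T'/T = √(9.830/9.883) = 0.997315.
In 3600 s of true time the clock registers 3600/0.997315 = 3609.7 s, so it gains 10 s.

gain 10 s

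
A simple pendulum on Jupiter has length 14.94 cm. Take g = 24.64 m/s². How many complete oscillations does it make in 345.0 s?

705

T = 2π√(L/g) = 2π√(0.1494/24.64) = 0.48925 s.
Number of complete oscillations = ⌊345.0/0.48925⌋ = ⌊705.15⌋ = 705.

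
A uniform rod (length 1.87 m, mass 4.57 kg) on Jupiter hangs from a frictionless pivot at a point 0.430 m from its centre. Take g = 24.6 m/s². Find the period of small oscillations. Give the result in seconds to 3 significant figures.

1.33 s

For a physical pendulum T = 2π√(I/(mgd)), with d = 0.4300 m from pivot to centre of mass.
I_cm = mL²/12 = 4.57 × 1.87²/12 = 1.332 kg·m²; I = I_cm + md² = 1.332 + 4.57 × 0.4300² = 2.177 kg·m².
T = 2π√(2.177/(4.57 × 24.6 × 0.4300)) = 1.33 s.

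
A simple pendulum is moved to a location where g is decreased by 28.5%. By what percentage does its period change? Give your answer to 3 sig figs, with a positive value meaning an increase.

18.3%

T ∝ 1/√g, so T'/T = 1/√(0.7150) = 1.183.
Percentage change in T = (1.183 − 1) × 100% = 18.3%.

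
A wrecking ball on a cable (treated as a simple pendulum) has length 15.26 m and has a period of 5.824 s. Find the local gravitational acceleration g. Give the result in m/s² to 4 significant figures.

17.76 m/s²

From T = 2π√(L/g), g = 4π²L/T² = 4π² × 15.26/5.8240² = 17.76 m/s².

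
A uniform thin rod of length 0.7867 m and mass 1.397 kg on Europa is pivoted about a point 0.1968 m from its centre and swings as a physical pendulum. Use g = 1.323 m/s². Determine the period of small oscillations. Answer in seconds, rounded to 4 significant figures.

For a physical pendulum T = 2π√(I/(mgd)), with d = 0.19680 m from pivot to centre of mass.
I_cm = mL²/12 = 1.397 × 0.7867²/12 = 0.072050 kg·m²; I = I_cm + md² = 0.072050 + 1.397 × 0.19680² = 0.12616 kg·m².
T = 2π√(0.12616/(1.397 × 1.323 × 0.19680)) = 3.700 s.

3.700 s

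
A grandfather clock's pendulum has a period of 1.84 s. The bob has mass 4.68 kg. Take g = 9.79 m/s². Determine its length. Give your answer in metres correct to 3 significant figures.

0.840 m

From T = 2π√(L/g), L = gT²/(4π²) = 9.79 × 1.840²/(4π²) = 0.840 m.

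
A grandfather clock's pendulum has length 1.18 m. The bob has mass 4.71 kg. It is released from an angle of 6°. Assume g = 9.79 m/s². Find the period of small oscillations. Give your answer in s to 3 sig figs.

2.18 s

T = 2π√(L/g) = 2π√(1.18/9.79) = 2π × 0.3472 = 2.18 s.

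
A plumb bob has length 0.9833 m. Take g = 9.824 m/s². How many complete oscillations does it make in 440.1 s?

221

T = 2π√(L/g) = 2π√(0.9833/9.824) = 1.9878 s.
Number of complete oscillations = ⌊440.1/1.9878⌋ = ⌊221.40⌋ = 221.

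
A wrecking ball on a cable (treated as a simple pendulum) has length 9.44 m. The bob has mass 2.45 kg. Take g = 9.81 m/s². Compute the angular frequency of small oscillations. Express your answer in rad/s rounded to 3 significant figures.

1.02 rad/s

ω = √(g/L) = √(9.81/9.44) = 1.02 rad/s.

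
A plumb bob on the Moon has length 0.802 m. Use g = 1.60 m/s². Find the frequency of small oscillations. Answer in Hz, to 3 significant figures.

T = 2π√(L/g) = 2π√(0.802/1.60) = 4.448 s, so f = 1/T = 0.225 Hz.

0.225 Hz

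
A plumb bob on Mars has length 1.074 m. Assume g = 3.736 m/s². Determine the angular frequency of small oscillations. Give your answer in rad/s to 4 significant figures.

ω = √(g/L) = √(3.736/1.074) = 1.865 rad/s.

1.865 rad/s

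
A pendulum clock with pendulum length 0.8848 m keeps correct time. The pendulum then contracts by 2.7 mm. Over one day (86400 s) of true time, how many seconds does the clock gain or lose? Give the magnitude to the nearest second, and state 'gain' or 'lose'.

gain 132 s

T ∝ √L, so T'/T = √(0.88210/0.8848) = 0.998473.
In 86400 s of true time the clock registers 86400/0.998473 = 86532.1 s, so it gains 132 s.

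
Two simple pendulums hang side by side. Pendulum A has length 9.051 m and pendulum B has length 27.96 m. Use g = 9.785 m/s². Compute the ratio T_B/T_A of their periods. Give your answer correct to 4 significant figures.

T ∝ √L, so T_B/T_A = √(L_B/L_A) = √(27.96/9.051) = 1.758.

1.758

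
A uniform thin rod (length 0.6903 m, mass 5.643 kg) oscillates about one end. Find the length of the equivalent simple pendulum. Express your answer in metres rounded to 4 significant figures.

0.4602 m

The equivalent simple-pendulum length is L_eq = I/(md), where I is about the pivot and d = 0.34515 m.
I_cm = (1/12)mL² = 0.22408 kg·m², so I = I_cm + md² = 0.22408 + 0.67224 = 0.89632 kg·m².
L_eq = 0.89632/(5.643 × 0.34515) = 0.4602 m.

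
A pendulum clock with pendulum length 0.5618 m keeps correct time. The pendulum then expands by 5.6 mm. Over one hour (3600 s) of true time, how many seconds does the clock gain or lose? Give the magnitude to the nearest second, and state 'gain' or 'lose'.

T ∝ √L, so T'/T = √(0.56740/0.5618) = 1.00497.
In 3600 s of true time the clock registers 3600/1.00497 = 3582.2 s, so it loses 18 s.

lose 18 s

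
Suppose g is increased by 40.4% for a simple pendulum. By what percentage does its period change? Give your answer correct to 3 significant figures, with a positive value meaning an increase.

T ∝ 1/√g, so T'/T = 1/√(1.404) = 0.8439.
Percentage change in T = (0.8439 − 1) × 100% = -15.6%.

-15.6%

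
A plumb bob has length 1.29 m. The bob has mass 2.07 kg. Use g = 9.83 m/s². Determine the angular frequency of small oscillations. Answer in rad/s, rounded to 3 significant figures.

ω = √(g/L) = √(9.83/1.29) = 2.76 rad/s.

2.76 rad/s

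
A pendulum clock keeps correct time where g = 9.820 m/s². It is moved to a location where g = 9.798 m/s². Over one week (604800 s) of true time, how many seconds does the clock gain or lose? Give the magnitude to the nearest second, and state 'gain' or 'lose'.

lose 678 s

The clock's period scales as T ∝ 1/√g, so T'/T = √(9.820/9.798) = 1.00112.
In 604800 s of true time the clock registers 604800/1.00112 = 604122.1 s, so it loses 678 s.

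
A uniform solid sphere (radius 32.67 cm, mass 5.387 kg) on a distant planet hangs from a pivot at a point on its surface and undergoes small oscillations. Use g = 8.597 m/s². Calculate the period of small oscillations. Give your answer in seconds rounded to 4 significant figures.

1.449 s

I_cm = (2/5)mr² = 0.22999 kg·m². The pivot is at distance d = 0.3267 m from the centre of mass.
By the parallel-axis theorem, I = I_cm + md² = 0.22999 + 0.57497 = 0.80496 kg·m².
T = 2π√(I/(mgd)) = 2π√(0.80496/(5.387 × 8.597 × 0.3267)) = 1.449 s.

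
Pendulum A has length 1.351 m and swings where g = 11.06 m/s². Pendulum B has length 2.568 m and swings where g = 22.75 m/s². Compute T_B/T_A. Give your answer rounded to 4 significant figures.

0.9613

T = 2π√(L/g), so T_B/T_A = √((L_B/g_B)/(L_A/g_A)) = √((2.568/22.75)/(1.351/11.06)) = 0.9613.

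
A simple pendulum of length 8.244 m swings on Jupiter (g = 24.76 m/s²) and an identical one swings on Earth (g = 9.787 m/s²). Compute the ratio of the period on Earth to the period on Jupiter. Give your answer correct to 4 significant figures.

1.591

T ∝ 1/√g, so T₂/T₁ = √(g₁/g₂) = √(24.76/9.787) = 1.591.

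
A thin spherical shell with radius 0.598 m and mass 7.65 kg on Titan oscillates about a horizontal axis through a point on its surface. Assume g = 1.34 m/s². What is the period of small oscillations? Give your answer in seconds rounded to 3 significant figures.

I_cm = (2/3)mr² = 1.824 kg·m². The pivot is at distance d = 0.598 m from the centre of mass.
By the parallel-axis theorem, I = I_cm + md² = 1.824 + 2.736 = 4.559 kg·m².
T = 2π√(I/(mgd)) = 2π√(4.559/(7.65 × 1.34 × 0.598)) = 5.42 s.

5.42 s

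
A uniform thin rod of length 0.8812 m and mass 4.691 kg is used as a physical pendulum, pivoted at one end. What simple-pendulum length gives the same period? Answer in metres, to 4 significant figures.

The equivalent simple-pendulum length is L_eq = I/(md), where I is about the pivot and d = 0.44060 m.
I_cm = (1/12)mL² = 0.30355 kg·m², so I = I_cm + md² = 0.30355 + 0.91066 = 1.2142 kg·m².
L_eq = 1.2142/(4.691 × 0.44060) = 0.5875 m.

0.5875 m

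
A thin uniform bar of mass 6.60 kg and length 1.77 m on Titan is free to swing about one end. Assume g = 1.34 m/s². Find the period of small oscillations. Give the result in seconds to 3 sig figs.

For a physical pendulum T = 2π√(I/(mgd)), with d = 0.8850 m from pivot to centre of mass.
I_cm = mL²/12 = 6.60 × 1.77²/12 = 1.723 kg·m²; I = I_cm + md² = 1.723 + 6.60 × 0.8850² = 6.892 kg·m².
T = 2π√(6.892/(6.60 × 1.34 × 0.8850)) = 5.90 s.

5.90 s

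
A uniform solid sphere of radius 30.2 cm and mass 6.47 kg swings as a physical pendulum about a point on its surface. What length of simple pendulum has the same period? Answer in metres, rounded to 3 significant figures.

0.423 m

The equivalent simple-pendulum length is L_eq = I/(md), where I is about the pivot and d = 0.3020 m.
I_cm = (2/5)mR² = 0.2360 kg·m², so I = I_cm + md² = 0.2360 + 0.5901 = 0.8261 kg·m².
L_eq = 0.8261/(6.47 × 0.3020) = 0.423 m.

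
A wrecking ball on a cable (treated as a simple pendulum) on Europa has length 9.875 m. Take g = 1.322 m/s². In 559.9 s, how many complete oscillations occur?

32

T = 2π√(L/g) = 2π√(9.875/1.322) = 17.172 s.
Number of complete oscillations = ⌊559.9/17.172⌋ = ⌊32.605⌋ = 32.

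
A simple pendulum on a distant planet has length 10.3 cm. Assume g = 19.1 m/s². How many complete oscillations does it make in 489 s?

1059

T = 2π√(L/g) = 2π√(0.103/19.1) = 0.4614 s.
Number of complete oscillations = ⌊489/0.4614⌋ = ⌊1060⌋ = 1059.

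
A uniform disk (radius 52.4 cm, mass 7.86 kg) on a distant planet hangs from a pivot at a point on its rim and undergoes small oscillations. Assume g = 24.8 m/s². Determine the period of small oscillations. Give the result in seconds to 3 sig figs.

I_cm = ½mr² = 1.079 kg·m². The pivot is at distance d = 0.524 m from the centre of mass.
By the parallel-axis theorem, I = I_cm + md² = 1.079 + 2.158 = 3.237 kg·m².
T = 2π√(I/(mgd)) = 2π√(3.237/(7.86 × 24.8 × 0.524)) = 1.12 s.

1.12 s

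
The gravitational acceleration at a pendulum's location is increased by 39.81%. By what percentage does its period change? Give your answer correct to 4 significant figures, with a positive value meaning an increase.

-15.43%

T ∝ 1/√g, so T'/T = 1/√(1.3981) = 0.84573.
Percentage change in T = (0.84573 − 1) × 100% = -15.43%.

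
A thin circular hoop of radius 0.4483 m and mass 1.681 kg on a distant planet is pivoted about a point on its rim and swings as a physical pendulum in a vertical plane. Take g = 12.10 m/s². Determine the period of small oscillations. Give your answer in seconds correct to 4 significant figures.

I_cm = mr² = 0.33784 kg·m². The pivot is at distance d = 0.4483 m from the centre of mass.
By the parallel-axis theorem, I = I_cm + md² = 0.33784 + 0.33784 = 0.67567 kg·m².
T = 2π√(I/(mgd)) = 2π√(0.67567/(1.681 × 12.10 × 0.4483)) = 1.710 s.

1.710 s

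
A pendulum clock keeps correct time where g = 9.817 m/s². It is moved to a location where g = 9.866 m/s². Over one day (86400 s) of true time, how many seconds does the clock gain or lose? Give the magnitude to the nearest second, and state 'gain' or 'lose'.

The clock's period scales as T ∝ 1/√g, so T'/T = √(9.817/9.866) = 0.997514.
In 86400 s of true time the clock registers 86400/0.997514 = 86615.4 s, so it gains 215 s.

gain 215 s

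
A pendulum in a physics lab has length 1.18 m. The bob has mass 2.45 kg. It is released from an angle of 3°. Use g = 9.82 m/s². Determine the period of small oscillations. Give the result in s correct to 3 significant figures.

2.18 s

T = 2π√(L/g) = 2π√(1.18/9.82) = 2π × 0.3466 = 2.18 s.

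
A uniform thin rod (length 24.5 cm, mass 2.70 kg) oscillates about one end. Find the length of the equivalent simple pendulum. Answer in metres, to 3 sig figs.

0.163 m

The equivalent simple-pendulum length is L_eq = I/(md), where I is about the pivot and d = 0.1225 m.
I_cm = (1/12)mL² = 0.01351 kg·m², so I = I_cm + md² = 0.01351 + 0.04052 = 0.05402 kg·m².
L_eq = 0.05402/(2.70 × 0.1225) = 0.163 m.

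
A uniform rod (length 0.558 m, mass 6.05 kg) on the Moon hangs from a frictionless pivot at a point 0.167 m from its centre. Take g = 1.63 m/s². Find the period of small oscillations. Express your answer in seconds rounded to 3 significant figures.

2.79 s

For a physical pendulum T = 2π√(I/(mgd)), with d = 0.1670 m from pivot to centre of mass.
I_cm = mL²/12 = 6.05 × 0.558²/12 = 0.1570 kg·m²; I = I_cm + md² = 0.1570 + 6.05 × 0.1670² = 0.3257 kg·m².
T = 2π√(0.3257/(6.05 × 1.63 × 0.1670)) = 2.79 s.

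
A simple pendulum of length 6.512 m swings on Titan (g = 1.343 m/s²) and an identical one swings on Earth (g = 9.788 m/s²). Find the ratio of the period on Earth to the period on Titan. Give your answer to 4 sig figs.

T ∝ 1/√g, so T₂/T₁ = √(g₁/g₂) = √(1.343/9.788) = 0.3704.

0.3704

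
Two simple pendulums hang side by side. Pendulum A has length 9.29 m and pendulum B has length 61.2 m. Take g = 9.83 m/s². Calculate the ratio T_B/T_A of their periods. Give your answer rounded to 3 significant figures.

2.57

T ∝ √L, so T_B/T_A = √(L_B/L_A) = √(61.2/9.29) = 2.57.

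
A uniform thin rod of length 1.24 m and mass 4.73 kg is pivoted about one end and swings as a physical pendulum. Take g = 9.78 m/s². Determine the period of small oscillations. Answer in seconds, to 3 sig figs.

For a physical pendulum T = 2π√(I/(mgd)), with d = 0.6200 m from pivot to centre of mass.
I_cm = mL²/12 = 4.73 × 1.24²/12 = 0.6061 kg·m²; I = I_cm + md² = 0.6061 + 4.73 × 0.6200² = 2.424 kg·m².
T = 2π√(2.424/(4.73 × 9.78 × 0.6200)) = 1.83 s.

1.83 s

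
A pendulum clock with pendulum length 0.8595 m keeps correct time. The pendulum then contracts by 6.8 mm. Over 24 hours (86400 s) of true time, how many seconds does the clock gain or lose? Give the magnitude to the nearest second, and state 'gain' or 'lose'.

gain 344 s

T ∝ √L, so T'/T = √(0.85270/0.8595) = 0.996036.
In 86400 s of true time the clock registers 86400/0.996036 = 86743.8 s, so it gains 344 s.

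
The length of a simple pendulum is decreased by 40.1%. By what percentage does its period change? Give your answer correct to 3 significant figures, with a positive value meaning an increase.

-22.6%

T ∝ √L, so T'/T = √(0.5990) = 0.7740.
Percentage change in T = (0.7740 − 1) × 100% = -22.6%.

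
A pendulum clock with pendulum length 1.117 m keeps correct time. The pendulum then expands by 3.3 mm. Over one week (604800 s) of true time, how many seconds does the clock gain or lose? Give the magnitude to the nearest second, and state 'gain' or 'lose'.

T ∝ √L, so T'/T = √(1.12030/1.117) = 1.00148.
In 604800 s of true time the clock registers 604800/1.00148 = 603908.6 s, so it loses 891 s.

lose 891 s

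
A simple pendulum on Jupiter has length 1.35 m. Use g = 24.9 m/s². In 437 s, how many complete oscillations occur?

T = 2π√(L/g) = 2π√(1.35/24.9) = 1.463 s.
Number of complete oscillations = ⌊437/1.463⌋ = ⌊298.7⌋ = 298.

298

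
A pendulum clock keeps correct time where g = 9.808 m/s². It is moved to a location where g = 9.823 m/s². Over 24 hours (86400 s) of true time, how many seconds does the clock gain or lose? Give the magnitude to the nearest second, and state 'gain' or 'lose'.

The clock's period scales as T ∝ 1/√g, so T'/T = √(9.808/9.823) = 0.999236.
In 86400 s of true time the clock registers 86400/0.999236 = 86466.0 s, so it gains 66 s.

gain 66 s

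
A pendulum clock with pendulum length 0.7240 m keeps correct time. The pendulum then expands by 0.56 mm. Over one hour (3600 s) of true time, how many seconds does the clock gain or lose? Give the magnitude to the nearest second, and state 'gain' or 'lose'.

T ∝ √L, so T'/T = √(0.72456/0.7240) = 1.00039.
In 3600 s of true time the clock registers 3600/1.00039 = 3598.6 s, so it loses 1 s.

lose 1 s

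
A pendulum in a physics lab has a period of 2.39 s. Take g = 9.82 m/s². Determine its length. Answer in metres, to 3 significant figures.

From T = 2π√(L/g), L = gT²/(4π²) = 9.82 × 2.390²/(4π²) = 1.42 m.

1.42 m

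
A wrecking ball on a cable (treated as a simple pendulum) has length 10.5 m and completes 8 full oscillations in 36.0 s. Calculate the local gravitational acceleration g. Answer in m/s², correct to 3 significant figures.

T = 36.0/8 = 4.500 s.
From T = 2π√(L/g), g = 4π²L/T² = 4π² × 10.5/4.500² = 20.5 m/s².

20.5 m/s²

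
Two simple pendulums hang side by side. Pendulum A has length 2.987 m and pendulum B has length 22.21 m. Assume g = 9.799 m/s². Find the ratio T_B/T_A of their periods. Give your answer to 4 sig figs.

2.727

T ∝ √L, so T_B/T_A = √(L_B/L_A) = √(22.21/2.987) = 2.727.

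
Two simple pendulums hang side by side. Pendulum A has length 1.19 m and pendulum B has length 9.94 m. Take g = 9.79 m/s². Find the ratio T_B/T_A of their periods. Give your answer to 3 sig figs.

T ∝ √L, so T_B/T_A = √(L_B/L_A) = √(9.94/1.19) = 2.89.

2.89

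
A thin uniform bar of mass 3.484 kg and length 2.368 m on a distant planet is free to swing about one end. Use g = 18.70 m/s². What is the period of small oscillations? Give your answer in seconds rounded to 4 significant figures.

For a physical pendulum T = 2π√(I/(mgd)), with d = 1.1840 m from pivot to centre of mass.
I_cm = mL²/12 = 3.484 × 2.368²/12 = 1.6280 kg·m²; I = I_cm + md² = 1.6280 + 3.484 × 1.1840² = 6.5121 kg·m².
T = 2π√(6.5121/(3.484 × 18.70 × 1.1840)) = 1.826 s.

1.826 s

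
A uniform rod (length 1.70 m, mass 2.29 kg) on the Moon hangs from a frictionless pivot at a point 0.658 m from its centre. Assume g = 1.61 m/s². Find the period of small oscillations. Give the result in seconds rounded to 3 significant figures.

5.01 s

For a physical pendulum T = 2π√(I/(mgd)), with d = 0.6580 m from pivot to centre of mass.
I_cm = mL²/12 = 2.29 × 1.70²/12 = 0.5515 kg·m²; I = I_cm + md² = 0.5515 + 2.29 × 0.6580² = 1.543 kg·m².
T = 2π√(1.543/(2.29 × 1.61 × 0.6580)) = 5.01 s.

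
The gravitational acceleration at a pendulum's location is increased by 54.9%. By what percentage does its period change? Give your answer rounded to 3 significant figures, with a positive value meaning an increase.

-19.7%

T ∝ 1/√g, so T'/T = 1/√(1.549) = 0.8035.
Percentage change in T = (0.8035 − 1) × 100% = -19.7%.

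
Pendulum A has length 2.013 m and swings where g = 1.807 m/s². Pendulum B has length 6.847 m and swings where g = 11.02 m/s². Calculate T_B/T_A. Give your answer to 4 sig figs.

0.7468

T = 2π√(L/g), so T_B/T_A = √((L_B/g_B)/(L_A/g_A)) = √((6.847/11.02)/(2.013/1.807)) = 0.7468.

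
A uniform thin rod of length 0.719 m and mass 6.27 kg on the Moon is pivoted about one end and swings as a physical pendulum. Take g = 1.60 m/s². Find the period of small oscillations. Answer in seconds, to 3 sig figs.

3.44 s

For a physical pendulum T = 2π√(I/(mgd)), with d = 0.3595 m from pivot to centre of mass.
I_cm = mL²/12 = 6.27 × 0.719²/12 = 0.2701 kg·m²; I = I_cm + md² = 0.2701 + 6.27 × 0.3595² = 1.080 kg·m².
T = 2π√(1.080/(6.27 × 1.60 × 0.3595)) = 3.44 s.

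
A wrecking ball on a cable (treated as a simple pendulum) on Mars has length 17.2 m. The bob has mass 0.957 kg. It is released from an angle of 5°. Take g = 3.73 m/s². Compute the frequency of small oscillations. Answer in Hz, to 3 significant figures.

T = 2π√(L/g) = 2π√(17.2/3.73) = 13.49 s, so f = 1/T = 0.0741 Hz.

0.0741 Hz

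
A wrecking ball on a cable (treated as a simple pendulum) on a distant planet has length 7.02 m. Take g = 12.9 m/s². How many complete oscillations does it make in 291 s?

T = 2π√(L/g) = 2π√(7.02/12.9) = 4.635 s.
Number of complete oscillations = ⌊291/4.635⌋ = ⌊62.78⌋ = 62.

62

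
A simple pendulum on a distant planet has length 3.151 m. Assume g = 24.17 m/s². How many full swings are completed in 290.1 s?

127

T = 2π√(L/g) = 2π√(3.151/24.17) = 2.2686 s.
Number of complete oscillations = ⌊290.1/2.2686⌋ = ⌊127.87⌋ = 127.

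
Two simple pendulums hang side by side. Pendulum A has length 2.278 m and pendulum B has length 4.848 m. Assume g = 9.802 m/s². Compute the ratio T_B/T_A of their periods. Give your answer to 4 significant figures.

1.459

T ∝ √L, so T_B/T_A = √(L_B/L_A) = √(4.848/2.278) = 1.459.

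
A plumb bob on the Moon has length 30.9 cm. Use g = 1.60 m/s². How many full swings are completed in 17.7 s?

T = 2π√(L/g) = 2π√(0.309/1.60) = 2.761 s.
Number of complete oscillations = ⌊17.7/2.761⌋ = ⌊6.410⌋ = 6.

6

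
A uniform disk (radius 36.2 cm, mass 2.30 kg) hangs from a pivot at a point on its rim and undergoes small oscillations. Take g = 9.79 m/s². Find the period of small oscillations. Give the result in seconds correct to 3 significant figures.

1.48 s

I_cm = ½mr² = 0.1507 kg·m². The pivot is at distance d = 0.362 m from the centre of mass.
By the parallel-axis theorem, I = I_cm + md² = 0.1507 + 0.3014 = 0.4521 kg·m².
T = 2π√(I/(mgd)) = 2π√(0.4521/(2.30 × 9.79 × 0.362)) = 1.48 s.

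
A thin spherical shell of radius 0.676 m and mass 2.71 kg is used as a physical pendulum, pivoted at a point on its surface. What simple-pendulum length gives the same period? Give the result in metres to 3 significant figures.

1.13 m

The equivalent simple-pendulum length is L_eq = I/(md), where I is about the pivot and d = 0.6760 m.
I_cm = (2/3)mR² = 0.8256 kg·m², so I = I_cm + md² = 0.8256 + 1.238 = 2.064 kg·m².
L_eq = 2.064/(2.71 × 0.6760) = 1.13 m.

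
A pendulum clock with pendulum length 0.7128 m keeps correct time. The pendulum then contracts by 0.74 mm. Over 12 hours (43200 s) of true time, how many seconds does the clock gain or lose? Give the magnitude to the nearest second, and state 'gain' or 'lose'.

T ∝ √L, so T'/T = √(0.71206/0.7128) = 0.999481.
In 43200 s of true time the clock registers 43200/0.999481 = 43222.4 s, so it gains 22 s.

gain 22 s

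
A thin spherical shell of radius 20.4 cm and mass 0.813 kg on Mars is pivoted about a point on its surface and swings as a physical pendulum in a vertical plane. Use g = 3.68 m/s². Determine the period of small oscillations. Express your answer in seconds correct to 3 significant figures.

I_cm = (2/3)mr² = 0.02256 kg·m². The pivot is at distance d = 0.204 m from the centre of mass.
By the parallel-axis theorem, I = I_cm + md² = 0.02256 + 0.03383 = 0.05639 kg·m².
T = 2π√(I/(mgd)) = 2π√(0.05639/(0.813 × 3.68 × 0.204)) = 1.91 s.

1.91 s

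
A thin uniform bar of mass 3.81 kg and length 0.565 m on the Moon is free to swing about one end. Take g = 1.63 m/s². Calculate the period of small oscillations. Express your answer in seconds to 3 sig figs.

3.02 s

For a physical pendulum T = 2π√(I/(mgd)), with d = 0.2825 m from pivot to centre of mass.
I_cm = mL²/12 = 3.81 × 0.565²/12 = 0.1014 kg·m²; I = I_cm + md² = 0.1014 + 3.81 × 0.2825² = 0.4054 kg·m².
T = 2π√(0.4054/(3.81 × 1.63 × 0.2825)) = 3.02 s.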